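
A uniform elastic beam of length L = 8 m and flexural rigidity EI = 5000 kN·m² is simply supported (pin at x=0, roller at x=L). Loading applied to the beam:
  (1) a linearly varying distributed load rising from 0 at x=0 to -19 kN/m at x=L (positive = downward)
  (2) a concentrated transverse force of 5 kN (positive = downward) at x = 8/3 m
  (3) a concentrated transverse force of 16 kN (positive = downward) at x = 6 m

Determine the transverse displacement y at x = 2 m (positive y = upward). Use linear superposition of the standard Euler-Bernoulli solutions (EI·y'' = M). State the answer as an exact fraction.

Load 1 — triangular load w₀=-19 kN/m (0→w₀ over full span):
  y_1 = -w₀x(7L⁴-10L²x²+3x⁴)/(360LEI) = -(-19)·2·(7·8⁴-10·8²·2²+3·2⁴)/(360·8·5000) = 2071/30000 m
Load 2 — point force P=5 kN at a=8/3 m (b=L-a=16/3):
  y_2 = -Pbx(L²-b²-x²)/(6LEI)  [x≤a] = -5·(16/3)·2·(8²-(16/3)²-2²)/(6·8·5000) = -71/10125 m
Load 3 — point force P=16 kN at a=6 m (b=L-a=2):
  y_3 = -Pbx(L²-b²-x²)/(6LEI)  [x≤a] = -16·2·2·(8²-2²-2²)/(6·8·5000) = -28/1875 m
Superposition: y = Σ y_i = 38141/810000 m ≈ 0.047088 m

y(2) = 38141/810000 m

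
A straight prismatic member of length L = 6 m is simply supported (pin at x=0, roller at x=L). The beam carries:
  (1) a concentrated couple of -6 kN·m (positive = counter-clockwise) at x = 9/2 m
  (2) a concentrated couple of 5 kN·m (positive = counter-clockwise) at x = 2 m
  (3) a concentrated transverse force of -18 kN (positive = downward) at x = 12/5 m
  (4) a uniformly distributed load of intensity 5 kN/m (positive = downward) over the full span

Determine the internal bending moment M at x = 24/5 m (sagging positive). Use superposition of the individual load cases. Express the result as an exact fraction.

M(24/5) = 149/25 kN·m

Load 1 — applied couple M₀=-6 kN·m at a=9/2 m (b=L-a=3/2):
  M_1 = M₀x/L - M₀  [x>a] = (-6)·(24/5)/6 - (-6) = 6/5 kN·m
Load 2 — applied couple M₀=5 kN·m at a=2 m (b=L-a=4):
  M_2 = M₀x/L - M₀  [x>a] = 5·(24/5)/6 - 5 = -1 kN·m
Load 3 — point force P=-18 kN at a=12/5 m (b=L-a=18/5):
  M_3 = Pa(L-x)/L  [x>a] = (-18)·(12/5)·(6-(24/5))/6 = -216/25 kN·m
Load 4 — uniform load w=5 kN/m over full span:
  M_4 = wx(L-x)/2 = 5·(24/5)·(6-(24/5))/2 = 72/5 kN·m
Superposition: M = Σ M_i = 149/25 kN·m ≈ 5.960000 kN·m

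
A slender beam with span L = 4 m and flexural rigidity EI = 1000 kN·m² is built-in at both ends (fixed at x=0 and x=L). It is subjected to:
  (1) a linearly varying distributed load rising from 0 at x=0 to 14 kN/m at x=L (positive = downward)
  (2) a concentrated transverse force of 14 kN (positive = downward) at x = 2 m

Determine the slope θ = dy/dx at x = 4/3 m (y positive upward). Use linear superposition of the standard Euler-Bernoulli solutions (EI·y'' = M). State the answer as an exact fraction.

θ(4/3) = -1841/303750 rad

Load 1 — triangular load w₀=14 kN/m (0→w₀ over full span):
  θ_1 = -w₀(2x(L-x)(L-2x)(x+2L)+x²(L-x)²)/(120LEI) = -14·(2·(4/3)·(4-(4/3))·(4-2·(4/3))·((4/3)+2·4)+(4/3)²·(4-(4/3))²)/(120·4·1000) = -448/151875 rad
Load 2 — point force P=14 kN at a=2 m (b=L-a=2):
  θ_2 = -Pb²x(2aL-(3a+b)x)/(2L³EI)  [x≤a] = -14·2²·(4/3)·(2·2·4-(3·2+2)·(4/3))/(2·4³·1000) = -7/2250 rad
Superposition: θ = Σ θ_i = -1841/303750 rad ≈ -0.006061 rad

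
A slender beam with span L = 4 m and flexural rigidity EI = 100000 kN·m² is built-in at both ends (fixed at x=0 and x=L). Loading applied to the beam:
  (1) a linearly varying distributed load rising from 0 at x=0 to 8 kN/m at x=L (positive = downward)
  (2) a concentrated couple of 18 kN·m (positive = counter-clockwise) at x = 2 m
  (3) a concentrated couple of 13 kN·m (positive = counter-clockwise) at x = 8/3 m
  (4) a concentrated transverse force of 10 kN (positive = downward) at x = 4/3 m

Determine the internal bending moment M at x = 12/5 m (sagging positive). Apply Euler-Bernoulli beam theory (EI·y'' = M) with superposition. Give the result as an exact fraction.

Load 1 — triangular load w₀=8 kN/m (0→w₀ over full span):
  M_1 = 3w₀Lx/20 - w₀L²/30 - w₀x³/(6L) = 3·8·4·(12/5)/20 - 8·4²/30 - 8·(12/5)³/(6·4) = 992/375 kN·m
Load 2 — applied couple M₀=18 kN·m at a=2 m (b=L-a=2):
  M_2 = R_Ax - M_A - M₀  [x>a] with R_A=27/4, M_A=9/2 = (27/4)·(12/5) - (9/2) - 18 = -63/10 kN·m
Load 3 — applied couple M₀=13 kN·m at a=8/3 m (b=L-a=4/3):
  M_3 = R_Ax - M_A  [x≤a] with R_A=13/3, M_A=13/3 = (13/3)·(12/5) - (13/3) = 91/15 kN·m
Load 4 — point force P=10 kN at a=4/3 m (b=L-a=8/3):
  M_4 = Pa²(a+3b)(L-x)/L³ - Pa²b/L²  [x>a] = 10·(4/3)²·((4/3)+3·(8/3))·(4-(12/5))/4³ - 10·(4/3)²·(8/3)/4² = 32/27 kN·m
Superposition: M = Σ M_i = 24281/6750 kN·m ≈ 3.597185 kN·m

M(12/5) = 24281/6750 kN·m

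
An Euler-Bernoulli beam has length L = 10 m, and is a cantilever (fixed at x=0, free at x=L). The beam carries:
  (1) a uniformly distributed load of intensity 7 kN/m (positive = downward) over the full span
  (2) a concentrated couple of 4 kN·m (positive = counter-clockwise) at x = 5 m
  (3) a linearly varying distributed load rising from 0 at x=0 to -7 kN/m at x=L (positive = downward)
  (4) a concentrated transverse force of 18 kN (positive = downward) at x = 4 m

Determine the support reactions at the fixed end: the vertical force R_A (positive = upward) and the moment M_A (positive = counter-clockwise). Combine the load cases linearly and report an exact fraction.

Load 1 — uniform load w=7 kN/m over full span:
  R_A = wL = 7·10 = 70 kN
  M_A = wL²/2 = 7·10²/2 = 350 kN·m
Load 2 — applied couple M₀=4 kN·m at a=5 m (b=L-a=5):
  R_A = 0 kN
  M_A = -M₀ = -4 kN·m
Load 3 — triangular load w₀=-7 kN/m (0→w₀ over full span):
  R_A = w₀L/2 = (-7)·10/2 = -35 kN
  M_A = w₀L²/3 = (-7)·10²/3 = -700/3 kN·m
Load 4 — point force P=18 kN at a=4 m (b=L-a=6):
  R_A = P = 18 kN
  M_A = Pa = 18·4 = 72 kN·m
Superposition: R_A = 53 kN, M_A = 554/3 kN·m

R_A = 53 kN, M_A = 554/3 kN·m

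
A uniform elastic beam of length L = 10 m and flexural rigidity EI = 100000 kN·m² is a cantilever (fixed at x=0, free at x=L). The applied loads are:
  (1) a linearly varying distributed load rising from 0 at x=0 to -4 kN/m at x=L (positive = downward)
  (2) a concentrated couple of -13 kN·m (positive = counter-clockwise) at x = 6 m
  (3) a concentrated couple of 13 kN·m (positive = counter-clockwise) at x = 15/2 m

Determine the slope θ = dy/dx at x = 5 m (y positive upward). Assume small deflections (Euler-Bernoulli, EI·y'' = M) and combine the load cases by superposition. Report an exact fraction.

Load 1 — triangular load w₀=-4 kN/m (0→w₀ over full span):
  θ_1 = (w₀Lx²/4-w₀L²x/3-w₀x⁴/(24L))/EI = ((-4)·10·5²/4-(-4)·10²·5/3-(-4)·5⁴/(24·10))/100000 = 41/9600 rad
Load 2 — applied couple M₀=-13 kN·m at a=6 m (b=L-a=4):
  θ_2 = M₀x/EI  [x≤a] = (-13)·5/100000 = -13/20000 rad
Load 3 — applied couple M₀=13 kN·m at a=15/2 m (b=L-a=5/2):
  θ_3 = M₀x/EI  [x≤a] = 13·5/100000 = 13/20000 rad
Superposition: θ = Σ θ_i = 41/9600 rad ≈ 0.004271 rad

θ(5) = 41/9600 rad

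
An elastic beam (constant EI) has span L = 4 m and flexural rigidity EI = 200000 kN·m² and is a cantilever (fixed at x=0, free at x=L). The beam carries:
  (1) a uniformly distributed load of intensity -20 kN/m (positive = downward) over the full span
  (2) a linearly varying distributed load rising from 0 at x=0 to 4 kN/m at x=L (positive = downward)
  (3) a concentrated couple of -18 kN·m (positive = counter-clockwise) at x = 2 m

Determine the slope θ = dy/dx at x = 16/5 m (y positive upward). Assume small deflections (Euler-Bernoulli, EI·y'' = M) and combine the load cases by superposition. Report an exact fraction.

Load 1 — uniform load w=-20 kN/m over full span:
  θ_1 = -wx(x²-3Lx+3L²)/(6EI) = -(-20)·(16/5)·((16/5)²-3·4·(16/5)+3·4²)/(6·200000) = 248/234375 rad
Load 2 — triangular load w₀=4 kN/m (0→w₀ over full span):
  θ_2 = (w₀Lx²/4-w₀L²x/3-w₀x⁴/(24L))/EI = (4·4·(16/5)²/4-4·4²·(16/5)/3-4·(16/5)⁴/(24·4))/200000 = -928/5859375 rad
Load 3 — applied couple M₀=-18 kN·m at a=2 m (b=L-a=2):
  θ_3 = M₀a/EI  [x>a] = (-18)·2/200000 = -9/50000 rad
Superposition: θ = Σ θ_i = 67477/93750000 rad ≈ 0.000720 rad

θ(16/5) = 67477/93750000 rad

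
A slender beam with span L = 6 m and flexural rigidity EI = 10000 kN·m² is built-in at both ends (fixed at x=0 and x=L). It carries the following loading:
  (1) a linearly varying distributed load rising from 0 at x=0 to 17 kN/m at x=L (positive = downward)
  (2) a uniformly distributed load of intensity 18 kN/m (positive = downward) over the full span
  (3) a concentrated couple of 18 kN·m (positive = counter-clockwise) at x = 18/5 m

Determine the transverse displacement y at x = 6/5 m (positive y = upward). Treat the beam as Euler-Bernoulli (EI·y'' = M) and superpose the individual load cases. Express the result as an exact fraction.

Load 1 — triangular load w₀=17 kN/m (0→w₀ over full span):
  y_1 = -w₀x²(L-x)²(x+2L)/(120LEI) = -17·(6/5)²·(6-(6/5))²·((6/5)+2·6)/(120·6·10000) = -10098/9765625 m
Load 2 — uniform load w=18 kN/m over full span:
  y_2 = -wx²(L-x)²/(24EI) = -18·(6/5)²·(6-(6/5))²/(24·10000) = -972/390625 m
Load 3 — applied couple M₀=18 kN·m at a=18/5 m (b=L-a=12/5):
  y_3 = (R_Ax³/6 - M_Ax²/2)/EI  [x≤a] with R_A=108/25, M_A=144/25 = ((108/25)·(6/5)³/6 - (144/25)·(6/5)²/2)/10000 = -567/1953125 m
Superposition: y = Σ y_i = -37233/9765625 m ≈ -0.003813 m

y(6/5) = -37233/9765625 m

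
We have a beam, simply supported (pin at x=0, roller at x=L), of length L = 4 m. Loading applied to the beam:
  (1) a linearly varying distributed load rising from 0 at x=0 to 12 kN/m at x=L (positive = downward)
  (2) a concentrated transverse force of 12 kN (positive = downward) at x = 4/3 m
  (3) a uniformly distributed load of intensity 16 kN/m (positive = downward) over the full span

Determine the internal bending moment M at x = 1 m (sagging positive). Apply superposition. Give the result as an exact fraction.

M(1) = 79/2 kN·m

Load 1 — triangular load w₀=12 kN/m (0→w₀ over full span):
  M_1 = w₀Lx/6 - w₀x³/(6L) = 12·4·1/6 - 12·1³/(6·4) = 15/2 kN·m
Load 2 — point force P=12 kN at a=4/3 m (b=L-a=8/3):
  M_2 = Pbx/L  [x≤a] = 12·(8/3)·1/4 = 8 kN·m
Load 3 — uniform load w=16 kN/m over full span:
  M_3 = wx(L-x)/2 = 16·1·(4-1)/2 = 24 kN·m
Superposition: M = Σ M_i = 79/2 kN·m ≈ 39.500000 kN·m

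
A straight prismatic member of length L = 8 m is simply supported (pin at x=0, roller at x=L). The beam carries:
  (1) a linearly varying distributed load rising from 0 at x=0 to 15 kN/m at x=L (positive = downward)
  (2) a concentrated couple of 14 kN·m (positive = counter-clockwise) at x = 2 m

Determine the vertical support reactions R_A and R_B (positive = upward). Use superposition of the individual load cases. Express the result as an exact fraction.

Load 1 — triangular load w₀=15 kN/m (0→w₀ over full span):
  R_A = w₀L/6 = 15·8/6 = 20 kN
  R_B = w₀L/3 = 15·8/3 = 40 kN
Load 2 — applied couple M₀=14 kN·m at a=2 m (b=L-a=6):
  R_A = M₀/L = 14/8 = 7/4 kN
  R_B = -M₀/L = -14/8 = -7/4 kN
Superposition: R_A = 87/4 kN, R_B = 153/4 kN

R_A = 87/4 kN, R_B = 153/4 kN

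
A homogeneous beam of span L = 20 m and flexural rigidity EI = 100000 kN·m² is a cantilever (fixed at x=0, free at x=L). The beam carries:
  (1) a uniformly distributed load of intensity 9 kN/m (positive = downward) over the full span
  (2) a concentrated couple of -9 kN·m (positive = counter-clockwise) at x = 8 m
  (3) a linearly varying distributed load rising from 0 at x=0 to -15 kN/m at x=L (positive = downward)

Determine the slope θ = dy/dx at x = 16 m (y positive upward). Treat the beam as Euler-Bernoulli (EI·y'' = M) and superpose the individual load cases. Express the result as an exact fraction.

θ(16) = 359/12500 rad

Load 1 — uniform load w=9 kN/m over full span:
  θ_1 = -wx(x²-3Lx+3L²)/(6EI) = -9·16·(16²-3·20·16+3·20²)/(6·100000) = -372/3125 rad
Load 2 — applied couple M₀=-9 kN·m at a=8 m (b=L-a=12):
  θ_2 = M₀a/EI  [x>a] = (-9)·8/100000 = -9/12500 rad
Load 3 — triangular load w₀=-15 kN/m (0→w₀ over full span):
  θ_3 = (w₀Lx²/4-w₀L²x/3-w₀x⁴/(24L))/EI = ((-15)·20·16²/4-(-15)·20²·16/3-(-15)·16⁴/(24·20))/100000 = 464/3125 rad
Superposition: θ = Σ θ_i = 359/12500 rad ≈ 0.028720 rad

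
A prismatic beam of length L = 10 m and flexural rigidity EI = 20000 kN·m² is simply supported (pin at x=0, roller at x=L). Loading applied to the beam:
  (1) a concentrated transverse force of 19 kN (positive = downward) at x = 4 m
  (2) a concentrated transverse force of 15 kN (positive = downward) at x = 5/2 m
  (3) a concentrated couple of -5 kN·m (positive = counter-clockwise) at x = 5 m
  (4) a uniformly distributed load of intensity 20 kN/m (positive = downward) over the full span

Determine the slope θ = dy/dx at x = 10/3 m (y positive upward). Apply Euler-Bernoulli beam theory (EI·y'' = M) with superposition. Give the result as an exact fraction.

Load 1 — point force P=19 kN at a=4 m (b=L-a=6):
  θ_1 = -Pb(L²-b²-3x²)/(6LEI)  [x≤a] = -19·6·(10²-6²-3·(10/3)²)/(6·10·20000) = -437/150000 rad
Load 2 — point force P=15 kN at a=5/2 m (b=L-a=15/2):
  θ_2 = -Pa(2L²-6Lx+3x²+a²)/(6LEI)  [x>a] = -15·(5/2)·(2·10²-6·10·(10/3)+3·(10/3)²+(5/2)²)/(6·10·20000) = -19/15360 rad
Load 3 — applied couple M₀=-5 kN·m at a=5 m (b=L-a=5):
  θ_3 = (M₀x²/(2L)+C₁)/EI  [x≤a] with C₁=M₀(3b²-L²)/(6L)=25/12 = ((-5)·(10/3)²/(2·10)+(25/12))/20000 = -1/28800 rad
Load 4 — uniform load w=20 kN/m over full span:
  θ_4 = -w(L³-6Lx²+4x³)/(24EI) = -20·(10³-6·10·(10/3)²+4·(10/3)³)/(24·20000) = -13/648 rad
Superposition: θ = Σ θ_i = -6284761/259200000 rad ≈ -0.024247 rad

θ(10/3) = -6284761/259200000 rad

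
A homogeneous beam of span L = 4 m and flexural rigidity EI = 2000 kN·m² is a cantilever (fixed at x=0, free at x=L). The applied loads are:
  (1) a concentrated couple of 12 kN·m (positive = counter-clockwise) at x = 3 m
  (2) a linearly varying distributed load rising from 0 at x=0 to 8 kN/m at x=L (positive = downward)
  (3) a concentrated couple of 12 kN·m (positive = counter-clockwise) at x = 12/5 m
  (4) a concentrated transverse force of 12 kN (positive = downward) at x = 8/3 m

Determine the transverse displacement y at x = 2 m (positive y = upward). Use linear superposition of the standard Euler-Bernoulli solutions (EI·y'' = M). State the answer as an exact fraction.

y(2) = -121/3750 m

Load 1 — applied couple M₀=12 kN·m at a=3 m (b=L-a=1):
  y_1 = M₀x²/(2EI)  [x≤a] = 12·2²/(2·2000) = 3/250 m
Load 2 — triangular load w₀=8 kN/m (0→w₀ over full span):
  y_2 = (w₀Lx³/12-w₀L²x²/6-w₀x⁵/(120L))/EI = (8·4·2³/12-8·4²·2²/6-8·2⁵/(120·4))/2000 = -121/3750 m
Load 3 — applied couple M₀=12 kN·m at a=12/5 m (b=L-a=8/5):
  y_3 = M₀x²/(2EI)  [x≤a] = 12·2²/(2·2000) = 3/250 m
Load 4 — point force P=12 kN at a=8/3 m (b=L-a=4/3):
  y_4 = -Px²(3a-x)/(6EI)  [x≤a] = -12·2²·(3·(8/3)-2)/(6·2000) = -3/125 m
Superposition: y = Σ y_i = -121/3750 m ≈ -0.032267 m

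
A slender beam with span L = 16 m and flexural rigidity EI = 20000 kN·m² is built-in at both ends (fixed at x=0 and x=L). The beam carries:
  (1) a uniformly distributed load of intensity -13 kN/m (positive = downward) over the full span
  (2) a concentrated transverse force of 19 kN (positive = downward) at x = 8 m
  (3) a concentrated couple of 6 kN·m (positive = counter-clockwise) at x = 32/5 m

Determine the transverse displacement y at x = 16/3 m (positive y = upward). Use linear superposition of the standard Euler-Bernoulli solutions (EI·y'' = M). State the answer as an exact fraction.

Load 1 — uniform load w=-13 kN/m over full span:
  y_1 = -wx²(L-x)²/(24EI) = -(-13)·(16/3)²·(16-(16/3))²/(24·20000) = 13312/151875 m
Load 2 — point force P=19 kN at a=8 m (b=L-a=8):
  y_2 = -Pb²x²(3aL-(3a+b)x)/(6L³EI)  [x≤a] = -19·8²·(16/3)²·(3·8·16-(3·8+8)·(16/3))/(6·16³·20000) = -152/10125 m
Load 3 — applied couple M₀=6 kN·m at a=32/5 m (b=L-a=48/5):
  y_3 = (R_Ax³/6 - M_Ax²/2)/EI  [x≤a] with R_A=27/50, M_A=18/25 = ((27/50)·(16/3)³/6 - (18/25)·(16/3)²/2)/20000 = 8/46875 m
Superposition: y = Σ y_i = 276448/3796875 m ≈ 0.072809 m

y(16/3) = 276448/3796875 m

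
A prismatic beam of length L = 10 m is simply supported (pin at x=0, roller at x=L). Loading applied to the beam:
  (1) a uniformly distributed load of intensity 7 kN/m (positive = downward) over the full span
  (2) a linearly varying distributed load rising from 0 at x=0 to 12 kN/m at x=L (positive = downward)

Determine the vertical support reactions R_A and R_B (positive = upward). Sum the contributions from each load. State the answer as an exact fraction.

Load 1 — uniform load w=7 kN/m over full span:
  R_A = wL/2 = 7·10/2 = 35 kN
  R_B = wL/2 = 7·10/2 = 35 kN
Load 2 — triangular load w₀=12 kN/m (0→w₀ over full span):
  R_A = w₀L/6 = 12·10/6 = 20 kN
  R_B = w₀L/3 = 12·10/3 = 40 kN
Superposition: R_A = 55 kN, R_B = 75 kN

R_A = 55 kN, R_B = 75 kN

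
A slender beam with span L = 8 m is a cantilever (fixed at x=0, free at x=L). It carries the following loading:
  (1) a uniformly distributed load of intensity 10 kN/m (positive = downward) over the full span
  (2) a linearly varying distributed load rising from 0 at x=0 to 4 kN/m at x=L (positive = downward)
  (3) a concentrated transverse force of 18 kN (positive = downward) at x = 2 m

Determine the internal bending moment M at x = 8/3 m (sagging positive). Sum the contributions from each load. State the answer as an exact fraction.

M(8/3) = -15104/81 kN·m

Load 1 — uniform load w=10 kN/m over full span:
  M_1 = -w(L-x)²/2 = -10·(8-(8/3))²/2 = -1280/9 kN·m
Load 2 — triangular load w₀=4 kN/m (0→w₀ over full span):
  M_2 = w₀Lx/2 - w₀L²/3 - w₀x³/(6L) = 4·8·(8/3)/2 - 4·8²/3 - 4·(8/3)³/(6·8) = -3584/81 kN·m
Load 3 — point force P=18 kN at a=2 m (b=L-a=6):
  M_3 = 0  [x>a] = 0 kN·m
Superposition: M = Σ M_i = -15104/81 kN·m ≈ -186.469136 kN·m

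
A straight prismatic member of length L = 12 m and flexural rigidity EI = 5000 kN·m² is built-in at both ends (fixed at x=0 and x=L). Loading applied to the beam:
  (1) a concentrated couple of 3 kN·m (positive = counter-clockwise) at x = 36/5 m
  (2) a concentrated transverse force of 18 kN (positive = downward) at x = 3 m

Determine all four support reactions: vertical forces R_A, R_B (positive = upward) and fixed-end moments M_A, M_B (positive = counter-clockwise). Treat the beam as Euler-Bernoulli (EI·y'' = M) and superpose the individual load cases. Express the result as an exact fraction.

R_A = 6219/400 kN, M_A = 6267/200 kN·m, R_B = 981/400 kN, M_B = -1953/200 kN·m

Load 1 — applied couple M₀=3 kN·m at a=36/5 m (b=L-a=24/5):
  R_A = 6M₀ab/L³ = 6·3·(36/5)·(24/5)/12³ = 9/25 kN
  M_A = M₀b(2a-b)/L² = 3·(24/5)·(2·(36/5)-(24/5))/12² = 24/25 kN·m
  R_B = -6M₀ab/L³ = -6·3·(36/5)·(24/5)/12³ = -9/25 kN
  M_B = M₀a(2b-a)/L² = 3·(36/5)·(2·(24/5)-(36/5))/12² = 9/25 kN·m
Load 2 — point force P=18 kN at a=3 m (b=L-a=9):
  R_A = Pb²(3a+b)/L³ = 18·9²·(3·3+9)/12³ = 243/16 kN
  M_A = Pab²/L² = 18·3·9²/12² = 243/8 kN·m
  R_B = Pa²(a+3b)/L³ = 18·3²·(3+3·9)/12³ = 45/16 kN
  M_B = -Pa²b/L² = -18·3²·9/12² = -81/8 kN·m
Superposition: R_A = 6219/400 kN, M_A = 6267/200 kN·m, R_B = 981/400 kN, M_B = -1953/200 kN·m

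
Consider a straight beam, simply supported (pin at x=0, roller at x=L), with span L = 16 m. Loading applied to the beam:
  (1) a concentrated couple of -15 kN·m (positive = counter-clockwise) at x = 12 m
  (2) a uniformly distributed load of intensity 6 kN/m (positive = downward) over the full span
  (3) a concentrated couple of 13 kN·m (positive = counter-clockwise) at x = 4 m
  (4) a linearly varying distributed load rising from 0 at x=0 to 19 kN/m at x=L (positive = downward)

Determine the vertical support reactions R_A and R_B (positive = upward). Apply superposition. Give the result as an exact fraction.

Load 1 — applied couple M₀=-15 kN·m at a=12 m (b=L-a=4):
  R_A = M₀/L = (-15)/16 = -15/16 kN
  R_B = -M₀/L = -(-15)/16 = 15/16 kN
Load 2 — uniform load w=6 kN/m over full span:
  R_A = wL/2 = 6·16/2 = 48 kN
  R_B = wL/2 = 6·16/2 = 48 kN
Load 3 — applied couple M₀=13 kN·m at a=4 m (b=L-a=12):
  R_A = M₀/L = 13/16 kN
  R_B = -M₀/L = -13/16 kN
Load 4 — triangular load w₀=19 kN/m (0→w₀ over full span):
  R_A = w₀L/6 = 19·16/6 = 152/3 kN
  R_B = w₀L/3 = 19·16/3 = 304/3 kN
Superposition: R_A = 2365/24 kN, R_B = 3587/24 kN

R_A = 2365/24 kN, R_B = 3587/24 kN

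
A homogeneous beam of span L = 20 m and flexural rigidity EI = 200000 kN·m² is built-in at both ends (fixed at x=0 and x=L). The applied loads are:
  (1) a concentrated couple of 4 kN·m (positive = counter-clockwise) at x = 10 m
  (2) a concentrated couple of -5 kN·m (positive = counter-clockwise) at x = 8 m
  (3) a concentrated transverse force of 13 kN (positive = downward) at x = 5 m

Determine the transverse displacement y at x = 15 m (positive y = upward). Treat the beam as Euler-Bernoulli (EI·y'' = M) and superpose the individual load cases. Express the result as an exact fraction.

Load 1 — applied couple M₀=4 kN·m at a=10 m (b=L-a=10):
  y_1 = (R_Ax³/6 - M_Ax²/2 - M₀(x-a)²/2)/EI  [x>a] with R_A=3/10, M_A=1 = ((3/10)·15³/6 - 1·15²/2 - 4·(15-10)²/2)/200000 = 1/32000 m
Load 2 — applied couple M₀=-5 kN·m at a=8 m (b=L-a=12):
  y_2 = (R_Ax³/6 - M_Ax²/2 - M₀(x-a)²/2)/EI  [x>a] with R_A=-9/25, M_A=-3/5 = ((-9/25)·15³/6 - (-3/5)·15²/2 - (-5)·(15-8)²/2)/200000 = -1/16000 m
Load 3 — point force P=13 kN at a=5 m (b=L-a=15):
  y_3 = -Pa²(L-x)²(3bL-(3b+a)(L-x))/(6L³EI)  [x>a] = -13·5²·(20-15)²·(3·15·20-(3·15+5)·(20-15))/(6·20³·200000) = -169/307200 m
Superposition: y = Σ y_i = -893/1536000 m ≈ -0.000581 m

y(15) = -893/1536000 m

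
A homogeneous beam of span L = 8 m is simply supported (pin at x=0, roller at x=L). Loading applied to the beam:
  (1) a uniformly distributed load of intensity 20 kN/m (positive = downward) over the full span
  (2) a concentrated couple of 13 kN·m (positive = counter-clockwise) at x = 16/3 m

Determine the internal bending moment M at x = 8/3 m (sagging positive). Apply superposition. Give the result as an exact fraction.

Load 1 — uniform load w=20 kN/m over full span:
  M_1 = wx(L-x)/2 = 20·(8/3)·(8-(8/3))/2 = 1280/9 kN·m
Load 2 — applied couple M₀=13 kN·m at a=16/3 m (b=L-a=8/3):
  M_2 = M₀x/L  [x≤a] = 13·(8/3)/8 = 13/3 kN·m
Superposition: M = Σ M_i = 1319/9 kN·m ≈ 146.555556 kN·m

M(8/3) = 1319/9 kN·m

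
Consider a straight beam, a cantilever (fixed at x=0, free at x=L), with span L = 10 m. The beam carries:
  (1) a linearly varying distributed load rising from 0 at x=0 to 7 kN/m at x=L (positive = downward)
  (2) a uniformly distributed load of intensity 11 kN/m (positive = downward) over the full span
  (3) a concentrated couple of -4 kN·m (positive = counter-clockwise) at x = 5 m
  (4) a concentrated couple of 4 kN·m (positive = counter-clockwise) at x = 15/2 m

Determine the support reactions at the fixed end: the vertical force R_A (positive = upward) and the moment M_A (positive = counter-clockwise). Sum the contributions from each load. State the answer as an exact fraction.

R_A = 145 kN, M_A = 2350/3 kN·m

Load 1 — triangular load w₀=7 kN/m (0→w₀ over full span):
  R_A = w₀L/2 = 7·10/2 = 35 kN
  M_A = w₀L²/3 = 7·10²/3 = 700/3 kN·m
Load 2 — uniform load w=11 kN/m over full span:
  R_A = wL = 11·10 = 110 kN
  M_A = wL²/2 = 11·10²/2 = 550 kN·m
Load 3 — applied couple M₀=-4 kN·m at a=5 m (b=L-a=5):
  R_A = 0 kN
  M_A = -M₀ = -(-4) = 4 kN·m
Load 4 — applied couple M₀=4 kN·m at a=15/2 m (b=L-a=5/2):
  R_A = 0 kN
  M_A = -M₀ = -4 kN·m
Superposition: R_A = 145 kN, M_A = 2350/3 kN·m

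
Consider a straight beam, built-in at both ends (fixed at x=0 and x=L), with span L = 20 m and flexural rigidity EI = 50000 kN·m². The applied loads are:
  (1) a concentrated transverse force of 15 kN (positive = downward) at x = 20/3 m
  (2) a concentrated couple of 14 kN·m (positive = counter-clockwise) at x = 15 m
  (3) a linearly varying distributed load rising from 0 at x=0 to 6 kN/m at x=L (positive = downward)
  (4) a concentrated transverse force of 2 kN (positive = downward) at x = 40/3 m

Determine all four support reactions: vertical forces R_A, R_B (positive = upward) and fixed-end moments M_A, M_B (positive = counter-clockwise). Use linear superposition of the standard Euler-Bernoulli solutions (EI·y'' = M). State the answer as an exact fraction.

Load 1 — point force P=15 kN at a=20/3 m (b=L-a=40/3):
  R_A = Pb²(3a+b)/L³ = 15·(40/3)²·(3·(20/3)+(40/3))/20³ = 100/9 kN
  M_A = Pab²/L² = 15·(20/3)·(40/3)²/20² = 400/9 kN·m
  R_B = Pa²(a+3b)/L³ = 15·(20/3)²·((20/3)+3·(40/3))/20³ = 35/9 kN
  M_B = -Pa²b/L² = -15·(20/3)²·(40/3)/20² = -200/9 kN·m
Load 2 — applied couple M₀=14 kN·m at a=15 m (b=L-a=5):
  R_A = 6M₀ab/L³ = 6·14·15·5/20³ = 63/80 kN
  M_A = M₀b(2a-b)/L² = 14·5·(2·15-5)/20² = 35/8 kN·m
  R_B = -6M₀ab/L³ = -6·14·15·5/20³ = -63/80 kN
  M_B = M₀a(2b-a)/L² = 14·15·(2·5-15)/20² = -21/8 kN·m
Load 3 — triangular load w₀=6 kN/m (0→w₀ over full span):
  R_A = 3w₀L/20 = 3·6·20/20 = 18 kN
  M_A = w₀L²/30 = 6·20²/30 = 80 kN·m
  R_B = 7w₀L/20 = 7·6·20/20 = 42 kN
  M_B = -w₀L²/20 = -6·20²/20 = -120 kN·m
Load 4 — point force P=2 kN at a=40/3 m (b=L-a=20/3):
  R_A = Pb²(3a+b)/L³ = 2·(20/3)²·(3·(40/3)+(20/3))/20³ = 14/27 kN
  M_A = Pab²/L² = 2·(40/3)·(20/3)²/20² = 80/27 kN·m
  R_B = Pa²(a+3b)/L³ = 2·(40/3)²·((40/3)+3·(20/3))/20³ = 40/27 kN
  M_B = -Pa²b/L² = -2·(40/3)²·(20/3)/20² = -160/27 kN·m
Superposition: R_A = 65701/2160 kN, M_A = 28465/216 kN·m, R_B = 100619/2160 kN, M_B = -32567/216 kN·m

R_A = 65701/2160 kN, M_A = 28465/216 kN·m, R_B = 100619/2160 kN, M_B = -32567/216 kN·m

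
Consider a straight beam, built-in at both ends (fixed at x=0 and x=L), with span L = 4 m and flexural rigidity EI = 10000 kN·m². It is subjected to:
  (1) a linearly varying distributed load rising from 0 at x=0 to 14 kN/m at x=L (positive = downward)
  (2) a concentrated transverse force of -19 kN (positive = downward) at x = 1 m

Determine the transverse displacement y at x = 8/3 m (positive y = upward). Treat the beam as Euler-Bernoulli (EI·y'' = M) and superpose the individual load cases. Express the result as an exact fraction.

Load 1 — triangular load w₀=14 kN/m (0→w₀ over full span):
  y_1 = -w₀x²(L-x)²(x+2L)/(120LEI) = -14·(8/3)²·(4-(8/3))²·((8/3)+2·4)/(120·4·10000) = -896/2278125 m
Load 2 — point force P=-19 kN at a=1 m (b=L-a=3):
  y_2 = -Pa²(L-x)²(3bL-(3b+a)(L-x))/(6L³EI)  [x>a] = -(-19)·1²·(4-(8/3))²·(3·3·4-(3·3+1)·(4-(8/3)))/(6·4³·10000) = 323/1620000 m
Superposition: y = Σ y_i = -14137/72900000 m ≈ -0.000194 m

y(8/3) = -14137/72900000 m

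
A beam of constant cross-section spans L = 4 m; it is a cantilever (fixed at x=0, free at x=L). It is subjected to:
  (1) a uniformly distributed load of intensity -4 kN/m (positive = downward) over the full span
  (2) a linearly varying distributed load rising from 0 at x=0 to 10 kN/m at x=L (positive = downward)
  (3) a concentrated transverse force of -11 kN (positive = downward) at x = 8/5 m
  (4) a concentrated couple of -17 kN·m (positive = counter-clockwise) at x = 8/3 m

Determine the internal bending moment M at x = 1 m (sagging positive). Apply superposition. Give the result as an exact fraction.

Load 1 — uniform load w=-4 kN/m over full span:
  M_1 = -w(L-x)²/2 = -(-4)·(4-1)²/2 = 18 kN·m
Load 2 — triangular load w₀=10 kN/m (0→w₀ over full span):
  M_2 = w₀Lx/2 - w₀L²/3 - w₀x³/(6L) = 10·4·1/2 - 10·4²/3 - 10·1³/(6·4) = -135/4 kN·m
Load 3 — point force P=-11 kN at a=8/5 m (b=L-a=12/5):
  M_3 = -P(a-x)  [x≤a] = -(-11)·((8/5)-1) = 33/5 kN·m
Load 4 — applied couple M₀=-17 kN·m at a=8/3 m (b=L-a=4/3):
  M_4 = M₀  [x≤a] = (-17) = -17 kN·m
Superposition: M = Σ M_i = -523/20 kN·m ≈ -26.150000 kN·m

M(1) = -523/20 kN·m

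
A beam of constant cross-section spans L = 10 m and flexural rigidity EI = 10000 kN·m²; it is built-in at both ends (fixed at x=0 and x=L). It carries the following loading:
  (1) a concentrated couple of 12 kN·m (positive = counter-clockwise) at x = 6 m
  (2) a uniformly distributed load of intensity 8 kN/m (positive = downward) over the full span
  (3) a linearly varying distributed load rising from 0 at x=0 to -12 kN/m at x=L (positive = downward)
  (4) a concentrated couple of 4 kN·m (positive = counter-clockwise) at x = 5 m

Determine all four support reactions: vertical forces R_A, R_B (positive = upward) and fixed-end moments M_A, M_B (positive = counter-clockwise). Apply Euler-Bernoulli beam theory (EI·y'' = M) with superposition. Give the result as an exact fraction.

R_A = 3041/125 kN, M_A = 2363/75 kN·m, R_B = -541/125 kN, M_B = -317/75 kN·m

Load 1 — applied couple M₀=12 kN·m at a=6 m (b=L-a=4):
  R_A = 6M₀ab/L³ = 6·12·6·4/10³ = 216/125 kN
  M_A = M₀b(2a-b)/L² = 12·4·(2·6-4)/10² = 96/25 kN·m
  R_B = -6M₀ab/L³ = -6·12·6·4/10³ = -216/125 kN
  M_B = M₀a(2b-a)/L² = 12·6·(2·4-6)/10² = 36/25 kN·m
Load 2 — uniform load w=8 kN/m over full span:
  R_A = wL/2 = 8·10/2 = 40 kN
  M_A = wL²/12 = 8·10²/12 = 200/3 kN·m
  R_B = wL/2 = 8·10/2 = 40 kN
  M_B = -wL²/12 = -8·10²/12 = -200/3 kN·m
Load 3 — triangular load w₀=-12 kN/m (0→w₀ over full span):
  R_A = 3w₀L/20 = 3·(-12)·10/20 = -18 kN
  M_A = w₀L²/30 = (-12)·10²/30 = -40 kN·m
  R_B = 7w₀L/20 = 7·(-12)·10/20 = -42 kN
  M_B = -w₀L²/20 = -(-12)·10²/20 = 60 kN·m
Load 4 — applied couple M₀=4 kN·m at a=5 m (b=L-a=5):
  R_A = 6M₀ab/L³ = 6·4·5·5/10³ = 3/5 kN
  M_A = M₀b(2a-b)/L² = 4·5·(2·5-5)/10² = 1 kN·m
  R_B = -6M₀ab/L³ = -6·4·5·5/10³ = -3/5 kN
  M_B = M₀a(2b-a)/L² = 4·5·(2·5-5)/10² = 1 kN·m
Superposition: R_A = 3041/125 kN, M_A = 2363/75 kN·m, R_B = -541/125 kN, M_B = -317/75 kN·m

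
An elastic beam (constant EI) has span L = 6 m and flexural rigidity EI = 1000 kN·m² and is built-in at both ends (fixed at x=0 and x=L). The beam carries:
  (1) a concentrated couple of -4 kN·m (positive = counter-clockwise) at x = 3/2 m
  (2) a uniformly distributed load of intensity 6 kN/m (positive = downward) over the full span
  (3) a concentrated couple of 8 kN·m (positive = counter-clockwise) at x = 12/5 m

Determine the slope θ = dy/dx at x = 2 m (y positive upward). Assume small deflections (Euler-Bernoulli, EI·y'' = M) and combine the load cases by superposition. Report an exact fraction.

Load 1 — applied couple M₀=-4 kN·m at a=3/2 m (b=L-a=9/2):
  θ_1 = (R_Ax²/2 - M_Ax - M₀(x-a))/EI  [x>a] with R_A=-3/4, M_A=3/4 = ((-3/4)·2²/2 - (3/4)·2 - (-4)·(2-(3/2)))/1000 = -1/1000 rad
Load 2 — uniform load w=6 kN/m over full span:
  θ_2 = -wx(L-x)(L-2x)/(12EI) = -6·2·(6-2)·(6-2·2)/(12·1000) = -1/125 rad
Load 3 — applied couple M₀=8 kN·m at a=12/5 m (b=L-a=18/5):
  θ_3 = (R_Ax²/2 - M_Ax)/EI  [x≤a] with R_A=48/25, M_A=24/25 = ((48/25)·2²/2 - (24/25)·2)/1000 = 6/3125 rad
Superposition: θ = Σ θ_i = -177/25000 rad ≈ -0.007080 rad

θ(2) = -177/25000 rad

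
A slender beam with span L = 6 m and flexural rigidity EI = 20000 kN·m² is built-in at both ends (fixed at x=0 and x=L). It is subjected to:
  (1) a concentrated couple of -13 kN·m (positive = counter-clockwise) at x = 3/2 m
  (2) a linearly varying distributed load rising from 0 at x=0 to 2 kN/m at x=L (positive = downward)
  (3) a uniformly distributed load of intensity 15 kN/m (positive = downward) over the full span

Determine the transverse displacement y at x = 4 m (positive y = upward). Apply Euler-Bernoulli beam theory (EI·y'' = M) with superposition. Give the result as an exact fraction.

Load 1 — applied couple M₀=-13 kN·m at a=3/2 m (b=L-a=9/2):
  y_1 = (R_Ax³/6 - M_Ax²/2 - M₀(x-a)²/2)/EI  [x>a] with R_A=-39/16, M_A=39/16 = ((-39/16)·4³/6 - (39/16)·4²/2 - (-13)·(4-(3/2))²/2)/20000 = -39/160000 m
Load 2 — triangular load w₀=2 kN/m (0→w₀ over full span):
  y_2 = -w₀x²(L-x)²(x+2L)/(120LEI) = -2·4²·(6-4)²·(4+2·6)/(120·6·20000) = -4/28125 m
Load 3 — uniform load w=15 kN/m over full span:
  y_3 = -wx²(L-x)²/(24EI) = -15·4²·(6-4)²/(24·20000) = -1/500 m
Superposition: y = Σ y_i = -17179/7200000 m ≈ -0.002386 m

y(4) = -17179/7200000 m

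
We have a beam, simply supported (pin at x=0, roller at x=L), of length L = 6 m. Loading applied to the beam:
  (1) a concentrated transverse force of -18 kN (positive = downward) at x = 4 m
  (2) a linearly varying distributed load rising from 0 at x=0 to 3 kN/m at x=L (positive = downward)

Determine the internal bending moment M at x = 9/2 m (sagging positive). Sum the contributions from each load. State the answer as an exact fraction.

M(9/2) = -387/32 kN·m

Load 1 — point force P=-18 kN at a=4 m (b=L-a=2):
  M_1 = Pa(L-x)/L  [x>a] = (-18)·4·(6-(9/2))/6 = -18 kN·m
Load 2 — triangular load w₀=3 kN/m (0→w₀ over full span):
  M_2 = w₀Lx/6 - w₀x³/(6L) = 3·6·(9/2)/6 - 3·(9/2)³/(6·6) = 189/32 kN·m
Superposition: M = Σ M_i = -387/32 kN·m ≈ -12.093750 kN·m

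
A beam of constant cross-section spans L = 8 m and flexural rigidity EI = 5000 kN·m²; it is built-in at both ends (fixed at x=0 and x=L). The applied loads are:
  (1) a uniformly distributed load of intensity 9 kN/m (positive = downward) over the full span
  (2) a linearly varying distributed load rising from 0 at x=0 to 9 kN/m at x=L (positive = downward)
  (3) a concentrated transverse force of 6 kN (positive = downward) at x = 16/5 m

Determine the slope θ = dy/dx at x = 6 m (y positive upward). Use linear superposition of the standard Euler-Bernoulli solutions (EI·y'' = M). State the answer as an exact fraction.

Load 1 — uniform load w=9 kN/m over full span:
  θ_1 = -wx(L-x)(L-2x)/(12EI) = -9·6·(8-6)·(8-2·6)/(12·5000) = 9/1250 rad
Load 2 — triangular load w₀=9 kN/m (0→w₀ over full span):
  θ_2 = -w₀(2x(L-x)(L-2x)(x+2L)+x²(L-x)²)/(120LEI) = -9·(2·6·(8-6)·(8-2·6)·(6+2·8)+6²·(8-6)²)/(120·8·5000) = 369/100000 rad
Load 3 — point force P=6 kN at a=16/5 m (b=L-a=24/5):
  θ_3 = Pa²(L-x)(2bL-(3b+a)(L-x))/(2L³EI)  [x>a] = 6·(16/5)²·(8-6)·(2·(24/5)·8-(3·(24/5)+(16/5))·(8-6))/(2·8³·5000) = 78/78125 rad
Superposition: θ = Σ θ_i = 29721/2500000 rad ≈ 0.011888 rad

θ(6) = 29721/2500000 rad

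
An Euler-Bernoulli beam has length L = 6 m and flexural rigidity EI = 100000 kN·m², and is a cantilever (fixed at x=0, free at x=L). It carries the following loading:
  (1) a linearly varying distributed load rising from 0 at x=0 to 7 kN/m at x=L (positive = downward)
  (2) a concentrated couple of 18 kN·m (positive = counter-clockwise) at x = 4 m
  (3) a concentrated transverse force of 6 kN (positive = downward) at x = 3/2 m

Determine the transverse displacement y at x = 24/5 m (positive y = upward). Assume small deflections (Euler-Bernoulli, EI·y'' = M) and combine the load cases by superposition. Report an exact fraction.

y(24/5) = -54100701/12500000000 m

Load 1 — triangular load w₀=7 kN/m (0→w₀ over full span):
  y_1 = (w₀Lx³/12-w₀L²x²/6-w₀x⁵/(120L))/EI = (7·6·(24/5)³/12-7·6²·(24/5)²/6-7·(24/5)⁵/(120·6))/100000 = -295596/48828125 m
Load 2 — applied couple M₀=18 kN·m at a=4 m (b=L-a=2):
  y_2 = M₀a(2x-a)/(2EI)  [x>a] = 18·4·(2·(24/5)-4)/(2·100000) = 63/31250 m
Load 3 — point force P=6 kN at a=3/2 m (b=L-a=9/2):
  y_3 = -Pa²(3x-a)/(6EI)  [x>a] = -6·(3/2)²·(3·(24/5)-(3/2))/(6·100000) = -1161/4000000 m
Superposition: y = Σ y_i = -54100701/12500000000 m ≈ -0.004328 m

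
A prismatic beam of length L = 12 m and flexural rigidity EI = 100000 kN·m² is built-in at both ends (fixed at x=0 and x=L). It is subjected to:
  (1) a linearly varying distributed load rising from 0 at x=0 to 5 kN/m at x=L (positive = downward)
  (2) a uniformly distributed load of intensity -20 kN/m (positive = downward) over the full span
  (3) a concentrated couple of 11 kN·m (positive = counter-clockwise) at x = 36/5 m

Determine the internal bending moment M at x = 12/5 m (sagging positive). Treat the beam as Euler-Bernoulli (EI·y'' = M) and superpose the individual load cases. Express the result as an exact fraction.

Load 1 — triangular load w₀=5 kN/m (0→w₀ over full span):
  M_1 = 3w₀Lx/20 - w₀L²/30 - w₀x³/(6L) = 3·5·12·(12/5)/20 - 5·12²/30 - 5·(12/5)³/(6·12) = -84/25 kN·m
Load 2 — uniform load w=-20 kN/m over full span:
  M_2 = wLx/2 - wL²/12 - wx²/2 = (-20)·12·(12/5)/2 - (-20)·12²/12 - (-20)·(12/5)²/2 = 48/5 kN·m
Load 3 — applied couple M₀=11 kN·m at a=36/5 m (b=L-a=24/5):
  M_3 = R_Ax - M_A  [x≤a] with R_A=33/25, M_A=88/25 = (33/25)·(12/5) - (88/25) = -44/125 kN·m
Superposition: M = Σ M_i = 736/125 kN·m ≈ 5.888000 kN·m

M(12/5) = 736/125 kN·m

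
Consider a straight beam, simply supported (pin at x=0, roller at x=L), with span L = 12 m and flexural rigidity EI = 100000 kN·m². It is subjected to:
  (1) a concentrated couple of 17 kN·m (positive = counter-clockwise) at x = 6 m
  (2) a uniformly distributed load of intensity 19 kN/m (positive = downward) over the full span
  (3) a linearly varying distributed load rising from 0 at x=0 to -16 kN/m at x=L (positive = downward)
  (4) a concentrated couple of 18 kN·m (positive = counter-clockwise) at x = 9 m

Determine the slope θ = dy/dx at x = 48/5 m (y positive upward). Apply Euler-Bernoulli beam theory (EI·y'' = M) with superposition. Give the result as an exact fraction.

θ(48/5) = 1607513/250000000 rad

Load 1 — applied couple M₀=17 kN·m at a=6 m (b=L-a=6):
  θ_1 = (M₀x²/(2L)-M₀(x-a)+C₁)/EI  [x>a] with C₁=M₀(3b²-L²)/(6L)=-17/2 = (17·(48/5)²/(2·12)-17·((48/5)-6)+(-17/2))/100000 = -221/5000000 rad
Load 2 — uniform load w=19 kN/m over full span:
  θ_2 = -w(L³-6Lx²+4x³)/(24EI) = -19·(12³-6·12·(48/5)²+4·(48/5)³)/(24·100000) = 16929/1562500 rad
Load 3 — triangular load w₀=-16 kN/m (0→w₀ over full span):
  θ_3 = -w₀(7L⁴-30L²x²+15x⁴)/(360LEI) = -(-16)·(7·12⁴-30·12²·(48/5)²+15·(48/5)⁴)/(360·12·100000) = -9084/1953125 rad
Load 4 — applied couple M₀=18 kN·m at a=9 m (b=L-a=3):
  θ_4 = (M₀x²/(2L)-M₀(x-a)+C₁)/EI  [x>a] with C₁=M₀(3b²-L²)/(6L)=-117/4 = (18·(48/5)²/(2·12)-18·((48/5)-9)+(-117/4))/100000 = 2907/10000000 rad
Superposition: θ = Σ θ_i = 1607513/250000000 rad ≈ 0.006430 rad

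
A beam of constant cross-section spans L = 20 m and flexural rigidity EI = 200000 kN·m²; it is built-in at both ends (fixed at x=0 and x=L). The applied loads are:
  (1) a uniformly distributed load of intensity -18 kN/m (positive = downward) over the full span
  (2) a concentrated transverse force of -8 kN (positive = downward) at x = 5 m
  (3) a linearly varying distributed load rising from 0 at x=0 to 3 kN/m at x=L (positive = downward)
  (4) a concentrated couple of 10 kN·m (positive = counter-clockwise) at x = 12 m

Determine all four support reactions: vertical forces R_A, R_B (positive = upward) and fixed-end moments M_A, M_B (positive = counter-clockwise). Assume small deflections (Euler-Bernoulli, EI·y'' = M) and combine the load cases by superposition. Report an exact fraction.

Load 1 — uniform load w=-18 kN/m over full span:
  R_A = wL/2 = (-18)·20/2 = -180 kN
  M_A = wL²/12 = (-18)·20²/12 = -600 kN·m
  R_B = wL/2 = (-18)·20/2 = -180 kN
  M_B = -wL²/12 = -(-18)·20²/12 = 600 kN·m
Load 2 — point force P=-8 kN at a=5 m (b=L-a=15):
  R_A = Pb²(3a+b)/L³ = (-8)·15²·(3·5+15)/20³ = -27/4 kN
  M_A = Pab²/L² = (-8)·5·15²/20² = -45/2 kN·m
  R_B = Pa²(a+3b)/L³ = (-8)·5²·(5+3·15)/20³ = -5/4 kN
  M_B = -Pa²b/L² = -(-8)·5²·15/20² = 15/2 kN·m
Load 3 — triangular load w₀=3 kN/m (0→w₀ over full span):
  R_A = 3w₀L/20 = 3·3·20/20 = 9 kN
  M_A = w₀L²/30 = 3·20²/30 = 40 kN·m
  R_B = 7w₀L/20 = 7·3·20/20 = 21 kN
  M_B = -w₀L²/20 = -3·20²/20 = -60 kN·m
Load 4 — applied couple M₀=10 kN·m at a=12 m (b=L-a=8):
  R_A = 6M₀ab/L³ = 6·10·12·8/20³ = 18/25 kN
  M_A = M₀b(2a-b)/L² = 10·8·(2·12-8)/20² = 16/5 kN·m
  R_B = -6M₀ab/L³ = -6·10·12·8/20³ = -18/25 kN
  M_B = M₀a(2b-a)/L² = 10·12·(2·8-12)/20² = 6/5 kN·m
Superposition: R_A = -17703/100 kN, M_A = -5793/10 kN·m, R_B = -16097/100 kN, M_B = 5487/10 kN·m

R_A = -17703/100 kN, M_A = -5793/10 kN·m, R_B = -16097/100 kN, M_B = 5487/10 kN·m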